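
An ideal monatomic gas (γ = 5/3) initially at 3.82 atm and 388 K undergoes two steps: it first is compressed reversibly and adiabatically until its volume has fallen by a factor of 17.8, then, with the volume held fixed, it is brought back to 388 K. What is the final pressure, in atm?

Adiabatic step (PV^γ = const): P₂ = 3.82×17.8^(5/3) = 463.6 atm; T₂ = 388×17.8^(2/3) = 2645 K.
Isochoric: P₃ = P₂(T₃/T₂) = 463.6 × (388/2645) = 68 atm.

P₃ ≈ 68.0 atm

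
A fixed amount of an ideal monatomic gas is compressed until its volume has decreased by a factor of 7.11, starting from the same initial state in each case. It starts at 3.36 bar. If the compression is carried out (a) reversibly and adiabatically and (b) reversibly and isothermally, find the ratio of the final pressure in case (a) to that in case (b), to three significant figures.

P_adiabatic / P_isothermal ≈ 3.70

For a monatomic ideal gas γ = 5/3.
Isothermal: P_b = P₁(V₁/V₂) = 3.36×7.11.
Adiabatic: P_a = P₁(V₁/V₂)^γ = 3.36×7.11^(5/3).
P_a/P_b = (V₁/V₂)^(γ−1) = 7.11^(2/3) = 3.698.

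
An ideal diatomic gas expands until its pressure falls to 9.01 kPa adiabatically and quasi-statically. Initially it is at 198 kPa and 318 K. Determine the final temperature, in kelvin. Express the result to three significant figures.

T₂ ≈ 132 K

Along an adiabat T P^((1−γ)/γ) is constant, so T₂ = T₁ (P₂/P₁)^((γ−1)/γ).
For a diatomic ideal gas γ = 7/5, so (γ−1)/γ = 2/7.
T₂ = 318 × (9.01/198)^(2/7) = 131.5 K.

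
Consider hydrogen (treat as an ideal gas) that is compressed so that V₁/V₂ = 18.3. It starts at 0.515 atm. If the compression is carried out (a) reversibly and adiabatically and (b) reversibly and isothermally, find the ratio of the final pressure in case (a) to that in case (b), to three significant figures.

P_adiabatic / P_isothermal ≈ 3.20

For a diatomic ideal gas γ = 7/5.
Isothermal: P_b = P₁(V₁/V₂) = 0.515×18.3.
Adiabatic: P_a = P₁(V₁/V₂)^γ = 0.515×18.3^(7/5).
P_a/P_b = (V₁/V₂)^(γ−1) = 18.3^(2/5) = 3.199.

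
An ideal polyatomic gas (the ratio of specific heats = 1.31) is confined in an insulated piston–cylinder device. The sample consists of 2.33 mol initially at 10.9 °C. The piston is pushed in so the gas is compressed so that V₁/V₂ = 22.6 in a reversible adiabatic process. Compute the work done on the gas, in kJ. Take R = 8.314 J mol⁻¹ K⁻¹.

Adiabatic: T₁V₁^(γ−1) = T₂V₂^(γ−1) ⇒ T₂ = T₁ (V₁/V₂)^(γ−1).
T₁ = 10.9 °C = 284 K.
T₂ = 284 × 22.6^(0.31) = 746.7 K.
Q = 0, so ΔU = W_on_gas = nCᵥΔT with Cᵥ = R/(γ−1) = 26.82 J/(mol·K).
ΔU = 2.33 × 26.82 × (746.7 − 284) = 28910 J.

W ≈ 28.9 kJ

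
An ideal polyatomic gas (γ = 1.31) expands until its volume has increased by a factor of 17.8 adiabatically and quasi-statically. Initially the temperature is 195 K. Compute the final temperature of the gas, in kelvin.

T₂ ≈ 79.9 K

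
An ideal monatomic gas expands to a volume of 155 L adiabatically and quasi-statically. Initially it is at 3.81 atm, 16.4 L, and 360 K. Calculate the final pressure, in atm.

Adiabatic: P₁V₁^γ = P₂V₂^γ ⇒ P₂ = P₁ (V₁/V₂)^γ.
γ = 5/3 for a monatomic ideal gas.
P₂ = 3.81 × (16.4/155)^(5/3) = 0.09018 atm.

P₂ ≈ 0.0902 atm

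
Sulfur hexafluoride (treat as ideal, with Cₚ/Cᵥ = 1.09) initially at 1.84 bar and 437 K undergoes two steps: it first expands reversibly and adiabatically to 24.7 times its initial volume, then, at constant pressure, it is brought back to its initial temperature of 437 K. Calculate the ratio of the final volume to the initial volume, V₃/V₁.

Adiabatic step: V₂/V₁ = 24.7; T₂ = T₁·(1/24.7)^(0.09) = 327.4 K.
Isobaric step: V₃/V₂ = T₃/T₂ = 437/327.4.
V₃/V₁ = (V₂/V₁)(V₃/V₂) = 24.7 × (437/327.4) = 32.96.

V₃/V₁ ≈ 33.0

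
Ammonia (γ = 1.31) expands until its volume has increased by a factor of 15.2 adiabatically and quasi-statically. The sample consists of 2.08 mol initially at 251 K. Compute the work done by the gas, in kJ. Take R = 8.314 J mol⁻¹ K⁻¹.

Adiabatic: T₁V₁^(γ−1) = T₂V₂^(γ−1) ⇒ T₂ = T₁ (V₁/V₂)^(γ−1).
T₂ = 251 × (1/15.2)^(0.31) = 108 K.
Q = 0, so ΔU = W_on_gas = nCᵥΔT with Cᵥ = R/(γ−1) = 26.82 J/(mol·K).
ΔU = 2.08 × 26.82 × (108 − 251) = -7979 J.
Work done by the gas = −ΔU = 7979 J.

W ≈ 7.98 kJ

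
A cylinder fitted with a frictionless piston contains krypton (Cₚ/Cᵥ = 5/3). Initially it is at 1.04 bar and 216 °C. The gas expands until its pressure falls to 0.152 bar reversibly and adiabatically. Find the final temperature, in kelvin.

T₂ ≈ 227 K

Along an adiabat T P^((1−γ)/γ) is constant, so T₂ = T₁ (P₂/P₁)^((γ−1)/γ).
T₁ = 216 °C = 489.1 K.
T₂ = 489.1 × (0.152/1.04)^(2/5) = 226.7 K.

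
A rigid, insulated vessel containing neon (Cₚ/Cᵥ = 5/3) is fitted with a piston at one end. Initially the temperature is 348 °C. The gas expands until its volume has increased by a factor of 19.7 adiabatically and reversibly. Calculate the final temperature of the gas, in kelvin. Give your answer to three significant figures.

Adiabatic: T₁V₁^(γ−1) = T₂V₂^(γ−1) ⇒ T₂ = T₁ (V₁/V₂)^(γ−1).
T₁ = 348 °C = 621.1 K.
T₂ = 621.1 × (1/19.7)^(2/3) = 85.16 K.

T₂ ≈ 85.2 K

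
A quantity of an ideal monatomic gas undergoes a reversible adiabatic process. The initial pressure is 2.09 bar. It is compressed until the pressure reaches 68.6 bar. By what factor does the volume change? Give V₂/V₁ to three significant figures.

From PV^γ = const, V₂/V₁ = (P₁/P₂)^(1/γ).
For a monatomic ideal gas γ = 5/3.
V₂/V₁ = (2.09/68.6)^(3/5) = 0.1231.

V₂/V₁ ≈ 0.123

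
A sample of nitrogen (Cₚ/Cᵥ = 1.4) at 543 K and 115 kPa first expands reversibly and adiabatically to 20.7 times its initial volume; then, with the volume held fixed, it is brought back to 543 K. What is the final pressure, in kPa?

Adiabatic step (PV^γ = const): P₂ = 115×(1/20.7)^(1.4) = 1.653 kPa; T₂ = 543×(1/20.7)^(0.4) = 161.6 K.
Isochoric: P₃ = P₂(T₃/T₂) = 1.653 × (543/161.6) = 5.556 kPa.

P₃ ≈ 5.56 kPa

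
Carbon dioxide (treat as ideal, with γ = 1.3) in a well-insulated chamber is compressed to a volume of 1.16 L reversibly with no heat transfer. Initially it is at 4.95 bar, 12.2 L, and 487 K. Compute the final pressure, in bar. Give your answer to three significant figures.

P₂ ≈ 105 bar

Adiabatic: P₁V₁^γ = P₂V₂^γ ⇒ P₂ = P₁ (V₁/V₂)^γ.
P₂ = 4.95 × (12.2/1.16)^(1.3) = 105.5 bar.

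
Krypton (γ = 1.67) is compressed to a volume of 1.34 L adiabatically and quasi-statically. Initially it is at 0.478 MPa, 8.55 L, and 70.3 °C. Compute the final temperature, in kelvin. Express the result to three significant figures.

T₂ ≈ 1190 K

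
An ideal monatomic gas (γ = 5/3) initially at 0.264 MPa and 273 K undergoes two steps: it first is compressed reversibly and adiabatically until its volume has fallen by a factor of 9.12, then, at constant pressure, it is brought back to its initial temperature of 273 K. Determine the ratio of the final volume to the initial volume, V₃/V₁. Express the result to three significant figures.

V₃/V₁ ≈ 0.0251

Adiabatic step: V₂/V₁ = 0.1096; T₂ = T₁·9.12^(2/3) = 1192 K.
Isobaric step: V₃/V₂ = T₃/T₂ = 273/1192.
V₃/V₁ = (V₂/V₁)(V₃/V₂) = 0.1096 × (273/1192) = 0.02512.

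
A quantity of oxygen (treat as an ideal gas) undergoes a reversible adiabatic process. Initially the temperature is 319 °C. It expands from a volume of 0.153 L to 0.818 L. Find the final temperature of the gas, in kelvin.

T₂ ≈ 303 K

For a reversible adiabat TV^(γ−1) is constant, so T₂ = T₁ (V₁/V₂)^(γ−1).
For a diatomic ideal gas γ = 7/5, so γ−1 = 2/5.
T₁ = 319 °C = 592.1 K.
T₂ = 592.1 × (0.153/0.818)^(2/5) = 302.8 K.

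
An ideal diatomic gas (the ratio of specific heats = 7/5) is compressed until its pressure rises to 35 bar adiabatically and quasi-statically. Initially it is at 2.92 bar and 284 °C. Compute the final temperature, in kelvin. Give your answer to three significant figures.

T₂ ≈ 1130 K

Along an adiabat T P^((1−γ)/γ) is constant, so T₂ = T₁ (P₂/P₁)^((γ−1)/γ).
T₁ = 284 °C = 557.1 K.
T₂ = 557.1 × (35/2.92)^(2/7) = 1133 K.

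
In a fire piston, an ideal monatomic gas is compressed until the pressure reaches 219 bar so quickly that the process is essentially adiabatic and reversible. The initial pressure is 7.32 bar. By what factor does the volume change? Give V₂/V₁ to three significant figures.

V₂/V₁ ≈ 0.130

From PV^γ = const, V₂/V₁ = (P₁/P₂)^(1/γ).
For a monatomic ideal gas γ = 5/3.
V₂/V₁ = (7.32/219)^(3/5) = 0.1301.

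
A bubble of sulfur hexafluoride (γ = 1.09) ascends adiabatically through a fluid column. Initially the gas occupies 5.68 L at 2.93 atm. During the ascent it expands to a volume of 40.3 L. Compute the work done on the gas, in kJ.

P₂ = P₁(V₁/V₂)^γ = 2.93×(5.68/40.3)^(1.09) = 0.3462 atm.
For a reversible adiabat, W_by_gas = (P₁V₁ − P₂V₂)/(γ−1).
W_by = (296900×0.00568 − 35080×0.0403) / (0.09) = 3029 J.
W_on_gas = −W_by = -3029 J.

W ≈ -3.03 kJ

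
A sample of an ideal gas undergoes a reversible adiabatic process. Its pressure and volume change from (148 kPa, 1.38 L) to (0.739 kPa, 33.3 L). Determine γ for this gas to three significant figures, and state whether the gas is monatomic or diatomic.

PV^γ = const ⇒ γ = ln(P₂/P₁) / ln(V₁/V₂).
γ = ln(0.739/148) / ln(1.38/33.3) = 1.665.
γ ≈ 1.66 is close to 5/3, so the gas is monatomic.

γ ≈ 1.66; monatomic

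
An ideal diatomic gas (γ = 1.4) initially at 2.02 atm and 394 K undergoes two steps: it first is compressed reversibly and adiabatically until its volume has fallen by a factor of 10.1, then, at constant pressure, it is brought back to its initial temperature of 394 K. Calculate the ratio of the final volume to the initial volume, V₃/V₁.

Adiabatic step: V₂/V₁ = 0.09901; T₂ = T₁·10.1^(0.4) = 993.6 K.
Isobaric step: V₃/V₂ = T₃/T₂ = 394/993.6.
V₃/V₁ = (V₂/V₁)(V₃/V₂) = 0.09901 × (394/993.6) = 0.03926.

V₃/V₁ ≈ 0.0393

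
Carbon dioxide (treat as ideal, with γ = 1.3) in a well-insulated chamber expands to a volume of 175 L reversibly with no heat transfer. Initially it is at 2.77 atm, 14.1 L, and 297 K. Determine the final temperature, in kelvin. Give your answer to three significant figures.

T₂ ≈ 140 K

For a reversible adiabat TV^(γ−1) is constant, so T₂ = T₁ (V₁/V₂)^(γ−1).
T₂ = 297 × (14.1/175)^(0.3) = 139.5 K.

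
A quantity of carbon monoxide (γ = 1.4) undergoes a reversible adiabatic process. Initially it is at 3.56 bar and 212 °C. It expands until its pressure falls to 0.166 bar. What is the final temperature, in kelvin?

Along an adiabat T P^((1−γ)/γ) is constant, so T₂ = T₁ (P₂/P₁)^((γ−1)/γ).
T₁ = 212 °C = 485.1 K.
T₂ = 485.1 × (0.166/3.56)^(0.286) = 202.1 K.

T₂ ≈ 202 K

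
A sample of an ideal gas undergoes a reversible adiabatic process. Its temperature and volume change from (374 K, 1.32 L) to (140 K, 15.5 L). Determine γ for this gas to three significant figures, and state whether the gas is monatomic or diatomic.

γ ≈ 1.40; diatomic

TV^(γ−1) = const ⇒ γ − 1 = ln(T₂/T₁) / ln(V₁/V₂).
γ = 1 + ln(140/374) / ln(1.32/15.5) = 1.399.
γ ≈ 1.40 is close to 7/5, so the gas is diatomic.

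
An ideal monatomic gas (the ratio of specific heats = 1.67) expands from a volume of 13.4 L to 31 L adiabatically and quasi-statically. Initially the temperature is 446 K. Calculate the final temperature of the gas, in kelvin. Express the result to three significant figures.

For a reversible adiabat TV^(γ−1) is constant, so T₂ = T₁ (V₁/V₂)^(γ−1).
T₂ = 446 × (13.4/31)^(0.67) = 254.3 K.

T₂ ≈ 254 K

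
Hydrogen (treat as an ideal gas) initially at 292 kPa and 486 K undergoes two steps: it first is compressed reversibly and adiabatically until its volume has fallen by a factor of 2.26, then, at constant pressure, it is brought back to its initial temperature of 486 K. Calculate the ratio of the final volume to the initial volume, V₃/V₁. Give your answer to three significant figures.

V₃/V₁ ≈ 0.319

For a diatomic ideal gas γ = 7/5.
Adiabatic step: V₂/V₁ = 0.4425; T₂ = T₁·2.26^(2/5) = 673.4 K.
Isobaric step: V₃/V₂ = T₃/T₂ = 486/673.4.
V₃/V₁ = (V₂/V₁)(V₃/V₂) = 0.4425 × (486/673.4) = 0.3193.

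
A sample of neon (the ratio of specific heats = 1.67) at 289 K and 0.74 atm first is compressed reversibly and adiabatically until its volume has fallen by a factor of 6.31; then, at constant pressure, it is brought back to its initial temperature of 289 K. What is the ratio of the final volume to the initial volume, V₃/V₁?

V₃/V₁ ≈ 0.0461

Adiabatic step: V₂/V₁ = 0.1585; T₂ = T₁·6.31^(0.67) = 992.9 K.
Isobaric step: V₃/V₂ = T₃/T₂ = 289/992.9.
V₃/V₁ = (V₂/V₁)(V₃/V₂) = 0.1585 × (289/992.9) = 0.04613.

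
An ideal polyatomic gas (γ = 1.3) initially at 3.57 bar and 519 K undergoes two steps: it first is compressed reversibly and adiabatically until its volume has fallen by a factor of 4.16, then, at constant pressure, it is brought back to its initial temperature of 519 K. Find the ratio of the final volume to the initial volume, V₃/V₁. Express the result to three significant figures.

Adiabatic step: V₂/V₁ = 0.2404; T₂ = T₁·4.16^(0.3) = 796 K.
Isobaric step: V₃/V₂ = T₃/T₂ = 519/796.
V₃/V₁ = (V₂/V₁)(V₃/V₂) = 0.2404 × (519/796) = 0.1567.

V₃/V₁ ≈ 0.157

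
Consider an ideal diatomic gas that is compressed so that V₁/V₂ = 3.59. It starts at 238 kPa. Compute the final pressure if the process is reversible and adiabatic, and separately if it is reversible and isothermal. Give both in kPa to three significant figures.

For a diatomic ideal gas γ = 7/5.
Isothermal: P₂ = P₁(V₁/V₂) = 238×3.59 = 854.4 kPa.
Adiabatic: P₂ = P₁(V₁/V₂)^γ = 238×3.59^(7/5) = 1425 kPa.

adiabatic: 1420 kPa; isothermal: 854 kPa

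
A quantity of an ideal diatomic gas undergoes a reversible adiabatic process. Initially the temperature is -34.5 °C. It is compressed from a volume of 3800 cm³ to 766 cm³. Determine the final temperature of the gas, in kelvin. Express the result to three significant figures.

Adiabatic: T₁V₁^(γ−1) = T₂V₂^(γ−1) ⇒ T₂ = T₁ (V₁/V₂)^(γ−1).
For a diatomic ideal gas γ = 7/5, so γ−1 = 2/5.
T₁ = -34.5 °C = 238.6 K.
T₂ = 238.6 × (3800/766)^(2/5) = 452.9 K.

T₂ ≈ 453 K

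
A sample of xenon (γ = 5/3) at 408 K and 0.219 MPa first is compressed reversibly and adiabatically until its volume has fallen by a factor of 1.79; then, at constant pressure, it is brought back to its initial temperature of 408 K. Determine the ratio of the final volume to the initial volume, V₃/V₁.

V₃/V₁ ≈ 0.379

Adiabatic step: V₂/V₁ = 0.5587; T₂ = T₁·1.79^(2/3) = 601.5 K.
Isobaric step: V₃/V₂ = T₃/T₂ = 408/601.5.
V₃/V₁ = (V₂/V₁)(V₃/V₂) = 0.5587 × (408/601.5) = 0.3789.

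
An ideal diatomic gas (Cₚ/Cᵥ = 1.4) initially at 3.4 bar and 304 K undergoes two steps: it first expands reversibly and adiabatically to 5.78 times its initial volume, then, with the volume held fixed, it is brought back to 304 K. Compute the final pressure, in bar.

P₃ ≈ 0.588 bar

Adiabatic step (PV^γ = const): P₂ = 3.4×(1/5.78)^(1.4) = 0.2916 bar; T₂ = 304×(1/5.78)^(0.4) = 150.7 K.
Isochoric: P₃ = P₂(T₃/T₂) = 0.2916 × (304/150.7) = 0.5882 bar.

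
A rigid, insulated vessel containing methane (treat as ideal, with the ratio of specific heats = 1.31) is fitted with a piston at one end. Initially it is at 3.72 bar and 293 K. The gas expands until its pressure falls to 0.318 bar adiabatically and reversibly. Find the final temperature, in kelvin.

Adiabatic: T₂/T₁ = (P₂/P₁)^((γ−1)/γ).
T₂ = 293 × (0.318/3.72)^(0.237) = 163.7 K.

T₂ ≈ 164 K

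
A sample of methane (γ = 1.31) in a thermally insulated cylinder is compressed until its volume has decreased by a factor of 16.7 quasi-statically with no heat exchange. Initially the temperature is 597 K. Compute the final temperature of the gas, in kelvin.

T₂ ≈ 1430 K

For a reversible adiabat TV^(γ−1) is constant, so T₂ = T₁ (V₁/V₂)^(γ−1).
T₂ = 597 × 16.7^(0.31) = 1429 K.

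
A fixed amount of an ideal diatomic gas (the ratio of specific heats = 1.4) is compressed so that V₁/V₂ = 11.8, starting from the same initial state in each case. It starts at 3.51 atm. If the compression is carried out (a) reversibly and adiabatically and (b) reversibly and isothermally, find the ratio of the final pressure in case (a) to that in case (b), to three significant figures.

Isothermal: P_b = P₁(V₁/V₂) = 3.51×11.8.
Adiabatic: P_a = P₁(V₁/V₂)^γ = 3.51×11.8^(1.4).
P_a/P_b = (V₁/V₂)^(γ−1) = 11.8^(0.4) = 2.684.

P_adiabatic / P_isothermal ≈ 2.68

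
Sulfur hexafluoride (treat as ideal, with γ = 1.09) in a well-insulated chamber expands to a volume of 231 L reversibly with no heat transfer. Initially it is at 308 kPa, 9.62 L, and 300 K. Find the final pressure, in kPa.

P₂ ≈ 9.64 kPa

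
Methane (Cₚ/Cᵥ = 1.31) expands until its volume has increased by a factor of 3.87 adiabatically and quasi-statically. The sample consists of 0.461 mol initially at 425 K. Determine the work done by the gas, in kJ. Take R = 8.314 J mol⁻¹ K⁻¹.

For a reversible adiabat TV^(γ−1) is constant, so T₂ = T₁ (V₁/V₂)^(γ−1).
T₂ = 425 × (1/3.87)^(0.31) = 279.4 K.
Q = 0, so ΔU = W_on_gas = nCᵥΔT with Cᵥ = R/(γ−1) = 26.82 J/(mol·K).
ΔU = 0.461 × 26.82 × (279.4 − 425) = -1800 J.
Work done by the gas = −ΔU = 1800 J.

W ≈ 1.80 kJ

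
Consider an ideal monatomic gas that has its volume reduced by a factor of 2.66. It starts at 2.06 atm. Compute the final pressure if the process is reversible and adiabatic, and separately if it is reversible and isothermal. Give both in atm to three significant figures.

adiabatic: 10.5 atm; isothermal: 5.48 atm

For a monatomic ideal gas γ = 5/3.
Isothermal: P₂ = P₁(V₁/V₂) = 2.06×2.66 = 5.48 atm.
Adiabatic: P₂ = P₁(V₁/V₂)^γ = 2.06×2.66^(5/3) = 10.52 atm.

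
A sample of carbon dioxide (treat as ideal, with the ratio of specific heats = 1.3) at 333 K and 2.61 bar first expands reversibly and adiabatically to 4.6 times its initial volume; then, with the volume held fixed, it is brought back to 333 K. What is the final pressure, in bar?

P₃ ≈ 0.567 bar

Adiabatic step (PV^γ = const): P₂ = 2.61×(1/4.6)^(1.3) = 0.359 bar; T₂ = 333×(1/4.6)^(0.3) = 210.7 K.
Isochoric: P₃ = P₂(T₃/T₂) = 0.359 × (333/210.7) = 0.5674 bar.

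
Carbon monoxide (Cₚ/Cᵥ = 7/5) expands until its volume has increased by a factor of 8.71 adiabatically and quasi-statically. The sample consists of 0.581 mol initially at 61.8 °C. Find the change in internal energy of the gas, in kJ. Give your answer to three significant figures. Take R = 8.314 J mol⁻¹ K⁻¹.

ΔU ≈ -2.34 kJ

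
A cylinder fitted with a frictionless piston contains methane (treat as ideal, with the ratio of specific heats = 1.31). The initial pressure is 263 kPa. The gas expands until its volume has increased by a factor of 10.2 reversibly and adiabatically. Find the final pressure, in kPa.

P₂ ≈ 12.6 kPa

Since PV^γ is constant along a reversible adiabat, P₂ = P₁ (V₁/V₂)^γ.
P₂ = 263 × (1/10.2)^(1.31) = 12.55 kPa.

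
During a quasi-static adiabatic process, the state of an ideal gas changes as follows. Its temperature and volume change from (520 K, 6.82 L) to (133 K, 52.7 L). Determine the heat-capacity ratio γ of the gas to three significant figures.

γ ≈ 1.67

TV^(γ−1) = const ⇒ γ − 1 = ln(T₂/T₁) / ln(V₁/V₂).
γ = 1 + ln(133/520) / ln(6.82/52.7) = 1.667.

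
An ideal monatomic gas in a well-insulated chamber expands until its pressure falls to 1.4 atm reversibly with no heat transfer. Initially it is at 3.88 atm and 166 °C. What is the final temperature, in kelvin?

T₂ ≈ 292 K

Along an adiabat T P^((1−γ)/γ) is constant, so T₂ = T₁ (P₂/P₁)^((γ−1)/γ).
For a monatomic ideal gas γ = 5/3, so (γ−1)/γ = 2/5.
T₁ = 166 °C = 439.1 K.
T₂ = 439.1 × (1.4/3.88)^(2/5) = 292.1 K.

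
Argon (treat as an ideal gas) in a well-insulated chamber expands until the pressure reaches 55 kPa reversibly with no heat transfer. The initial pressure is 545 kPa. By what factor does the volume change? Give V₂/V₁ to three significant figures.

From PV^γ = const, V₂/V₁ = (P₁/P₂)^(1/γ).
For a monatomic ideal gas γ = 5/3.
V₂/V₁ = (545/55)^(3/5) = 3.959.

V₂/V₁ ≈ 3.96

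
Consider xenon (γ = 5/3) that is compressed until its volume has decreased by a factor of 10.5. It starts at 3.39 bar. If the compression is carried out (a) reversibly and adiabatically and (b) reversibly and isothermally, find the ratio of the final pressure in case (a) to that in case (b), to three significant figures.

P_adiabatic / P_isothermal ≈ 4.80

Isothermal: P_b = P₁(V₁/V₂) = 3.39×10.5.
Adiabatic: P_a = P₁(V₁/V₂)^γ = 3.39×10.5^(5/3).
P_a/P_b = (V₁/V₂)^(γ−1) = 10.5^(2/3) = 4.795.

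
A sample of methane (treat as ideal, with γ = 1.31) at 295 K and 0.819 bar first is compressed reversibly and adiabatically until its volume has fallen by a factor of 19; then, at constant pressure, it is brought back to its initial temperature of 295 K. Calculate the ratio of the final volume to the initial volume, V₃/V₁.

V₃/V₁ ≈ 0.0211

Adiabatic step: V₂/V₁ = 0.05263; T₂ = T₁·19^(0.31) = 734.9 K.
Isobaric step: V₃/V₂ = T₃/T₂ = 295/734.9.
V₃/V₁ = (V₂/V₁)(V₃/V₂) = 0.05263 × (295/734.9) = 0.02113.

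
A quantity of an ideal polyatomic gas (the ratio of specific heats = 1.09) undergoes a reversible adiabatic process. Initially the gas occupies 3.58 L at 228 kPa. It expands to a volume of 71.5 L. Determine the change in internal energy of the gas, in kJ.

P₂ = P₁(V₁/V₂)^γ = 228×(3.58/71.5)^(1.09) = 8.719 kPa.
For a reversible adiabat, W_by_gas = (P₁V₁ − P₂V₂)/(γ−1).
W_by = (228000×0.00358 − 8719×0.0715) / (0.09) = 2142 J.
Q = 0 ⇒ ΔU = −W_by = -2142 J.

ΔU ≈ -2.14 kJ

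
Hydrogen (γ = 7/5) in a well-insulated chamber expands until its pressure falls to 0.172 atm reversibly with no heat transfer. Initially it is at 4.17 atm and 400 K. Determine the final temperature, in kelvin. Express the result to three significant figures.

T₂ ≈ 161 K

Along an adiabat T P^((1−γ)/γ) is constant, so T₂ = T₁ (P₂/P₁)^((γ−1)/γ).
T₂ = 400 × (0.172/4.17)^(2/7) = 160.9 K.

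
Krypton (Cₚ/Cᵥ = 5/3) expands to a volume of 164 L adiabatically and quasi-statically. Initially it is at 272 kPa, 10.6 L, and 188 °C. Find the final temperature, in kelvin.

T₂ ≈ 74.3 K

Adiabatic: T₁V₁^(γ−1) = T₂V₂^(γ−1) ⇒ T₂ = T₁ (V₁/V₂)^(γ−1).
T₁ = 188 °C = 461.1 K.
T₂ = 461.1 × (10.6/164)^(2/3) = 74.27 K.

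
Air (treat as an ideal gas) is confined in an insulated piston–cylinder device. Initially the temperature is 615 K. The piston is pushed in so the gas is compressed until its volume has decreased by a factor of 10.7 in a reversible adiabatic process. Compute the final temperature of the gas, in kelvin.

T₂ ≈ 1590 K

For a reversible adiabat TV^(γ−1) is constant, so T₂ = T₁ (V₁/V₂)^(γ−1).
For a diatomic ideal gas γ = 7/5, so γ−1 = 2/5.
T₂ = 615 × 10.7^(2/5) = 1587 K.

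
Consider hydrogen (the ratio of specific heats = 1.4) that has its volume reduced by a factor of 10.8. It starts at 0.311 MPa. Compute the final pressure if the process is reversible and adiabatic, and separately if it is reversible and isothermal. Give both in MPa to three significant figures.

adiabatic: 8.70 MPa; isothermal: 3.36 MPa

Isothermal: P₂ = P₁(V₁/V₂) = 0.311×10.8 = 3.359 MPa.
Adiabatic: P₂ = P₁(V₁/V₂)^γ = 0.311×10.8^(1.4) = 8.701 MPa.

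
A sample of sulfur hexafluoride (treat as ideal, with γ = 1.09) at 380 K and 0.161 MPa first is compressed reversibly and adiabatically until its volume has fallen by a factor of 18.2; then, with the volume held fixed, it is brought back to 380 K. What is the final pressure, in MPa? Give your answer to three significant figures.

Adiabatic step (PV^γ = const): P₂ = 0.161×18.2^(1.09) = 3.805 MPa; T₂ = 380×18.2^(0.09) = 493.4 K.
Isochoric: P₃ = P₂(T₃/T₂) = 3.805 × (380/493.4) = 2.93 MPa.

P₃ ≈ 2.93 MPa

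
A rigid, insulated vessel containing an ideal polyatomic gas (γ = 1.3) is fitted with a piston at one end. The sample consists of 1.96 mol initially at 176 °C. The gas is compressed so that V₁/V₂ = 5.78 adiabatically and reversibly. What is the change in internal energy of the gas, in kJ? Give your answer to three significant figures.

ΔU ≈ 16.9 kJ

For a reversible adiabat TV^(γ−1) is constant, so T₂ = T₁ (V₁/V₂)^(γ−1).
T₁ = 176 °C = 449.1 K.
T₂ = 449.1 × 5.78^(0.3) = 760.3 K.
Q = 0, so ΔU = W_on_gas = nCᵥΔT with Cᵥ = R/(γ−1) = 27.71 J/(mol·K).
ΔU = 1.96 × 27.71 × (760.3 − 449.1) = 16900 J.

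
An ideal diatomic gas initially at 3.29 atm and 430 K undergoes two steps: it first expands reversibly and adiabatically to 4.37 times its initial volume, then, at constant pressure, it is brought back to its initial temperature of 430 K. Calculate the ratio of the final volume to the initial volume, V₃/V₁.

For a diatomic ideal gas γ = 7/5.
Adiabatic step: V₂/V₁ = 4.37; T₂ = T₁·(1/4.37)^(2/5) = 238.4 K.
Isobaric step: V₃/V₂ = T₃/T₂ = 430/238.4.
V₃/V₁ = (V₂/V₁)(V₃/V₂) = 4.37 × (430/238.4) = 7.883.

V₃/V₁ ≈ 7.88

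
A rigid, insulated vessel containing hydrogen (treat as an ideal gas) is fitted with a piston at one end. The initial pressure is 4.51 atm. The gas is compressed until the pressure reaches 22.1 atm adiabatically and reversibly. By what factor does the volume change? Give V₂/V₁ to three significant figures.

From PV^γ = const, V₂/V₁ = (P₁/P₂)^(1/γ).
For a diatomic ideal gas γ = 7/5.
V₂/V₁ = (4.51/22.1)^(5/7) = 0.3214.

V₂/V₁ ≈ 0.321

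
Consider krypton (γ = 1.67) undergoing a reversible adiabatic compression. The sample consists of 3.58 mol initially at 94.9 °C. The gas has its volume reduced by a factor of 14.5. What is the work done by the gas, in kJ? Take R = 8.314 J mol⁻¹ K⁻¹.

W ≈ -81.7 kJ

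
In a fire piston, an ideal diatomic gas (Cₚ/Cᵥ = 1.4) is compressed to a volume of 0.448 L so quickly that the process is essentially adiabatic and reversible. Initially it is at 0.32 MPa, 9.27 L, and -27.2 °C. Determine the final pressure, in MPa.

Since PV^γ is constant along a reversible adiabat, P₂ = P₁ (V₁/V₂)^γ.
P₂ = 0.32 × (9.27/0.448)^(1.4) = 22.25 MPa.

P₂ ≈ 22.2 MPa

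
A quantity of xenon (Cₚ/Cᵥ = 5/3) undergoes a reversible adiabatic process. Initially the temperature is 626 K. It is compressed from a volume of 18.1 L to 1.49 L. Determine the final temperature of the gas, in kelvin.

T₂ ≈ 3310 K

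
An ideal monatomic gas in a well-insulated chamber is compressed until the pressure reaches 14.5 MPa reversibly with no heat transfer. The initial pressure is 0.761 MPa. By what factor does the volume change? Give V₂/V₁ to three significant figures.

From PV^γ = const, V₂/V₁ = (P₁/P₂)^(1/γ).
For a monatomic ideal gas γ = 5/3.
V₂/V₁ = (0.761/14.5)^(3/5) = 0.1706.

V₂/V₁ ≈ 0.171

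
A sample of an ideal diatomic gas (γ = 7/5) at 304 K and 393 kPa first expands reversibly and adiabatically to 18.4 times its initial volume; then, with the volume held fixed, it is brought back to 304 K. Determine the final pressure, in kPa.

Adiabatic step (PV^γ = const): P₂ = 393×(1/18.4)^(7/5) = 6.663 kPa; T₂ = 304×(1/18.4)^(2/5) = 94.83 K.
Isochoric: P₃ = P₂(T₃/T₂) = 6.663 × (304/94.83) = 21.36 kPa.

P₃ ≈ 21.4 kPa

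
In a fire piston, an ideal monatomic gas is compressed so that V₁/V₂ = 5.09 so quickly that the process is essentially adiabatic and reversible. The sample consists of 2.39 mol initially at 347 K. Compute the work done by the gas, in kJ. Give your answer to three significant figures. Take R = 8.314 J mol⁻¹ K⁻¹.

For a reversible adiabat TV^(γ−1) is constant, so T₂ = T₁ (V₁/V₂)^(γ−1).
γ = 5/3 for a monatomic ideal gas, so γ−1 = 2/3.
T₂ = 347 × 5.09^(2/3) = 1027 K.
Q = 0, so ΔU = W_on_gas = nCᵥΔT with Cᵥ = R/(γ−1) = 12.47 J/(mol·K).
ΔU = 2.39 × 12.47 × (1027 − 347) = 20260 J.
Work done by the gas = −ΔU = -20260 J.

W ≈ -20.3 kJ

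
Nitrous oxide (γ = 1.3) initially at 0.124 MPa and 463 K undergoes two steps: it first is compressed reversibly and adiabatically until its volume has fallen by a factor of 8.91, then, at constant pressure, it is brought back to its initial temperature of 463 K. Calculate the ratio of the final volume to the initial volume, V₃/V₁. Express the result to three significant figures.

V₃/V₁ ≈ 0.0582

Adiabatic step: V₂/V₁ = 0.1122; T₂ = T₁·8.91^(0.3) = 892.4 K.
Isobaric step: V₃/V₂ = T₃/T₂ = 463/892.4.
V₃/V₁ = (V₂/V₁)(V₃/V₂) = 0.1122 × (463/892.4) = 0.05823.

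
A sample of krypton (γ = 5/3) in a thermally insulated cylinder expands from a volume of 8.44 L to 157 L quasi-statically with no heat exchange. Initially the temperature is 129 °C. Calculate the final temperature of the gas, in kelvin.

For a reversible adiabat TV^(γ−1) is constant, so T₂ = T₁ (V₁/V₂)^(γ−1).
T₁ = 129 °C = 402.1 K.
T₂ = 402.1 × (8.44/157)^(2/3) = 57.28 K.

T₂ ≈ 57.3 K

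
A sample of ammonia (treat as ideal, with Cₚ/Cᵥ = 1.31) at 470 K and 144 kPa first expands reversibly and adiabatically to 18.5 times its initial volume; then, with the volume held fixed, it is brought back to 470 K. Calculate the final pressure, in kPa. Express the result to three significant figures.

P₃ ≈ 7.78 kPa

Adiabatic step (PV^γ = const): P₂ = 144×(1/18.5)^(1.31) = 3.15 kPa; T₂ = 470×(1/18.5)^(0.31) = 190.2 K.
Isochoric: P₃ = P₂(T₃/T₂) = 3.15 × (470/190.2) = 7.784 kPa.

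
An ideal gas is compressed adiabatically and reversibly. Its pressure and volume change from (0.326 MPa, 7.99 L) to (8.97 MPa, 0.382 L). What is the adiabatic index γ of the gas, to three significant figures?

PV^γ = const ⇒ γ = ln(P₂/P₁) / ln(V₁/V₂).
γ = ln(8.97/0.326) / ln(7.99/0.382) = 1.09.

γ ≈ 1.09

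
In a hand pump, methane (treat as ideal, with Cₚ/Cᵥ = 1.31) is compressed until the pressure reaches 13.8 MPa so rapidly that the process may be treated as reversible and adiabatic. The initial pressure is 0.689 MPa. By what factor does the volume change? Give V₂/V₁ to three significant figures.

From PV^γ = const, V₂/V₁ = (P₁/P₂)^(1/γ).
V₂/V₁ = (0.689/13.8)^(0.763) = 0.1015.

V₂/V₁ ≈ 0.101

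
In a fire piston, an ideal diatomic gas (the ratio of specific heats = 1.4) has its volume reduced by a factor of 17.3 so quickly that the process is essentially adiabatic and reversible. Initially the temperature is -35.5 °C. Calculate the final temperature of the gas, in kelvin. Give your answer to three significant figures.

T₂ ≈ 743 K

For a reversible adiabat TV^(γ−1) is constant, so T₂ = T₁ (V₁/V₂)^(γ−1).
T₁ = -35.5 °C = 237.6 K.
T₂ = 237.6 × 17.3^(0.4) = 743.3 K.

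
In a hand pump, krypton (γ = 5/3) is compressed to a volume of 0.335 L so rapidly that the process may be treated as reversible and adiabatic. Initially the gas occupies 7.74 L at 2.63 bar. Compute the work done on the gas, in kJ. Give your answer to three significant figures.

W ≈ 21.7 kJ

P₂ = P₁(V₁/V₂)^γ = 2.63×(7.74/0.335)^(5/3) = 492.9 bar.
For a reversible adiabat, W_by_gas = (P₁V₁ − P₂V₂)/(γ−1).
W_by = (263000×0.00774 − 4.929×10^7×0.000335) / (2/3) = -21720 J.
W_on_gas = −W_by = 21720 J.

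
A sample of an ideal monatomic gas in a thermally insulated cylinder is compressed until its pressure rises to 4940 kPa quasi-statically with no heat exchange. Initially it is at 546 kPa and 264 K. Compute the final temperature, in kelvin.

T₂ ≈ 637 K

Adiabatic: T₂/T₁ = (P₂/P₁)^((γ−1)/γ).
For a monatomic ideal gas γ = 5/3, so (γ−1)/γ = 2/5.
T₂ = 264 × (4940/546)^(2/5) = 637.1 K.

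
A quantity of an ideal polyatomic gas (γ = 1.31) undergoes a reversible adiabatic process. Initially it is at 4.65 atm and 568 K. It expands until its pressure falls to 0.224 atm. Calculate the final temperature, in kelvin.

Along an adiabat T P^((1−γ)/γ) is constant, so T₂ = T₁ (P₂/P₁)^((γ−1)/γ).
T₂ = 568 × (0.224/4.65)^(0.237) = 277.1 K.

T₂ ≈ 277 K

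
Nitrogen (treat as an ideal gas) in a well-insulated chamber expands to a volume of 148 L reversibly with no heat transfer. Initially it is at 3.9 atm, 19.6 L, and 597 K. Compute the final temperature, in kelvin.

T₂ ≈ 266 K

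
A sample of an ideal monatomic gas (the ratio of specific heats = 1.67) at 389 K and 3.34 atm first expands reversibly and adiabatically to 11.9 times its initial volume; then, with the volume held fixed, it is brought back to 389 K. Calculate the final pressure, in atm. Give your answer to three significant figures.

Adiabatic step (PV^γ = const): P₂ = 3.34×(1/11.9)^(1.67) = 0.05341 atm; T₂ = 389×(1/11.9)^(0.67) = 74.02 K.
Isochoric: P₃ = P₂(T₃/T₂) = 0.05341 × (389/74.02) = 0.2807 atm.

P₃ ≈ 0.281 atm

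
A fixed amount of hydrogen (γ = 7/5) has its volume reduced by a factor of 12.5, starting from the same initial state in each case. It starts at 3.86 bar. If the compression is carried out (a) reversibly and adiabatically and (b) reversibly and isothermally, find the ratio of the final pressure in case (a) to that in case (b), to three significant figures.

Isothermal: P_b = P₁(V₁/V₂) = 3.86×12.5.
Adiabatic: P_a = P₁(V₁/V₂)^γ = 3.86×12.5^(7/5).
P_a/P_b = (V₁/V₂)^(γ−1) = 12.5^(2/5) = 2.746.

P_adiabatic / P_isothermal ≈ 2.75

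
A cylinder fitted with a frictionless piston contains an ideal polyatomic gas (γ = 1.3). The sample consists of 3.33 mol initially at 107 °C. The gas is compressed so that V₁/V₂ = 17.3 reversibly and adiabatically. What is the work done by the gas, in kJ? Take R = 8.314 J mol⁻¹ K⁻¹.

Adiabatic: T₁V₁^(γ−1) = T₂V₂^(γ−1) ⇒ T₂ = T₁ (V₁/V₂)^(γ−1).
T₁ = 107 °C = 380.1 K.
T₂ = 380.1 × 17.3^(0.3) = 894.1 K.
Q = 0, so ΔU = W_on_gas = nCᵥΔT with Cᵥ = R/(γ−1) = 27.71 J/(mol·K).
ΔU = 3.33 × 27.71 × (894.1 − 380.1) = 47430 J.
Work done by the gas = −ΔU = -47430 J.

W ≈ -47.4 kJ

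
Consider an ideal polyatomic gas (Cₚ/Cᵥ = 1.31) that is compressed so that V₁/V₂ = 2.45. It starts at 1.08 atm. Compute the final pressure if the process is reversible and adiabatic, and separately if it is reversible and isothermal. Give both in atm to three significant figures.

Isothermal: P₂ = P₁(V₁/V₂) = 1.08×2.45 = 2.646 atm.
Adiabatic: P₂ = P₁(V₁/V₂)^γ = 1.08×2.45^(1.31) = 3.493 atm.

adiabatic: 3.49 atm; isothermal: 2.65 atm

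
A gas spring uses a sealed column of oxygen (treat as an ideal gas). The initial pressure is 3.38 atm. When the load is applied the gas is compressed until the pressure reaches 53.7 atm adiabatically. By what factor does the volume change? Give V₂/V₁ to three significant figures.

From PV^γ = const, V₂/V₁ = (P₁/P₂)^(1/γ).
For a diatomic ideal gas γ = 7/5.
V₂/V₁ = (3.38/53.7)^(5/7) = 0.1387.

V₂/V₁ ≈ 0.139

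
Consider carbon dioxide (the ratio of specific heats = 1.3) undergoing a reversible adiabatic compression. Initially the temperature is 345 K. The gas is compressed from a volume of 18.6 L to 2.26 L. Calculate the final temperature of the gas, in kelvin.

T₂ ≈ 649 K

Adiabatic: T₁V₁^(γ−1) = T₂V₂^(γ−1) ⇒ T₂ = T₁ (V₁/V₂)^(γ−1).
T₂ = 345 × (18.6/2.26)^(0.3) = 649.3 K.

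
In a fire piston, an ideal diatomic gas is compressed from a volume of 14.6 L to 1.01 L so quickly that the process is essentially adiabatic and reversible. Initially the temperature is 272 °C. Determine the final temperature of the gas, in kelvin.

For a reversible adiabat TV^(γ−1) is constant, so T₂ = T₁ (V₁/V₂)^(γ−1).
For a diatomic ideal gas γ = 7/5, so γ−1 = 2/5.
T₁ = 272 °C = 545.1 K.
T₂ = 545.1 × (14.6/1.01)^(2/5) = 1587 K.

T₂ ≈ 1590 K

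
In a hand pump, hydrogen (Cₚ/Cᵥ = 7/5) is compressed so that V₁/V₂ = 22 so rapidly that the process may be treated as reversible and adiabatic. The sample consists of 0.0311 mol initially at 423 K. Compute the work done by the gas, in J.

Adiabatic: T₁V₁^(γ−1) = T₂V₂^(γ−1) ⇒ T₂ = T₁ (V₁/V₂)^(γ−1).
T₂ = 423 × 22^(2/5) = 1456 K.
Q = 0, so ΔU = W_on_gas = nCᵥΔT with Cᵥ = R/(γ−1) = 20.79 J/(mol·K).
ΔU = 0.0311 × 20.79 × (1456 − 423) = 668.1 J.
Work done by the gas = −ΔU = -668.1 J.

W ≈ -668 J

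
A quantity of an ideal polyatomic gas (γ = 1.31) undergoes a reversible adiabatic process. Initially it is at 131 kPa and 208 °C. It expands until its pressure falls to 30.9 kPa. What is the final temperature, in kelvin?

T₂ ≈ 342 K

Adiabatic: T₂/T₁ = (P₂/P₁)^((γ−1)/γ).
T₁ = 208 °C = 481.1 K.
T₂ = 481.1 × (30.9/131)^(0.237) = 341.8 K.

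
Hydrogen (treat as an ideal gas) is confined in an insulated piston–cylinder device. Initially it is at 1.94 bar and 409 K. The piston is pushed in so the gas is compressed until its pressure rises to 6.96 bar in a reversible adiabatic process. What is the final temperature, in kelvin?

Adiabatic: T₂/T₁ = (P₂/P₁)^((γ−1)/γ).
For a diatomic ideal gas γ = 7/5, so (γ−1)/γ = 2/7.
T₂ = 409 × (6.96/1.94)^(2/7) = 589.2 K.

T₂ ≈ 589 K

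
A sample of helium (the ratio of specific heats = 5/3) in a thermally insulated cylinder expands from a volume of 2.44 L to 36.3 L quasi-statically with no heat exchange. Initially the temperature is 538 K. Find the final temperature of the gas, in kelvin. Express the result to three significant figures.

T₂ ≈ 88.9 K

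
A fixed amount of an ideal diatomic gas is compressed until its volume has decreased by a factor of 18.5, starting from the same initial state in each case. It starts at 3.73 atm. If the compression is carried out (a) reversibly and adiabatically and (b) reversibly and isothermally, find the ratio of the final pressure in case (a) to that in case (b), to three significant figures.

For a diatomic ideal gas γ = 7/5.
Isothermal: P_b = P₁(V₁/V₂) = 3.73×18.5.
Adiabatic: P_a = P₁(V₁/V₂)^γ = 3.73×18.5^(7/5).
P_a/P_b = (V₁/V₂)^(γ−1) = 18.5^(2/5) = 3.213.

P_adiabatic / P_isothermal ≈ 3.21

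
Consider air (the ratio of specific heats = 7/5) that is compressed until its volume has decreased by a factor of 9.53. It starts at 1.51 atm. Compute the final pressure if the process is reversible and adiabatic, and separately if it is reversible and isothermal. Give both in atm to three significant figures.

Isothermal: P₂ = P₁(V₁/V₂) = 1.51×9.53 = 14.39 atm.
Adiabatic: P₂ = P₁(V₁/V₂)^γ = 1.51×9.53^(7/5) = 35.46 atm.

adiabatic: 35.5 atm; isothermal: 14.4 atm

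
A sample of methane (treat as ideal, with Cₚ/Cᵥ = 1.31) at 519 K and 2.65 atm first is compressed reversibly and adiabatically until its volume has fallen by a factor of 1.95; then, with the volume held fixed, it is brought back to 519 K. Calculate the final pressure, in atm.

P₃ ≈ 5.17 atm

Adiabatic step (PV^γ = const): P₂ = 2.65×1.95^(1.31) = 6.356 atm; T₂ = 519×1.95^(0.31) = 638.4 K.
Isochoric: P₃ = P₂(T₃/T₂) = 6.356 × (519/638.4) = 5.167 atm.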